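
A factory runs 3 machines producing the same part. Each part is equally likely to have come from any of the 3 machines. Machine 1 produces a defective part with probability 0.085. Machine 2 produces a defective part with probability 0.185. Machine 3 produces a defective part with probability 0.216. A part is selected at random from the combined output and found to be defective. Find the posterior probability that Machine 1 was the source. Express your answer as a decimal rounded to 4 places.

Posterior probability ≈ 0.1749

P(defective|M1) = 0.085; P(defective|M2) = 0.185; P(defective|M3) = 0.216.
Prior × likelihood for each source: 0.333333·0.085=0.02833, 0.333333·0.185=0.06167, 0.333333·0.216=0.07200. Summing gives P(defective) = 0.16200.
P(Machine 1 | defective) = 0.02833 / 0.16200 = 0.1749.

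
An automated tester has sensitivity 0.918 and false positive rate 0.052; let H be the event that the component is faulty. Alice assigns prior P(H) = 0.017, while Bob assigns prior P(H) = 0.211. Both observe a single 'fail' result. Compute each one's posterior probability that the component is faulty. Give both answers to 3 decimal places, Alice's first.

The likelihood ratio for a 'fail' result is 0.918/0.052 = 17.654.
Alice: prior odds 0.017/0.983 = 0.017294; posterior odds 0.30531; posterior probability 0.234.
Bob: prior odds 0.211/0.789 = 0.26743; posterior odds 4.7211; posterior probability 0.825.

Alice: 0.234; Bob: 0.825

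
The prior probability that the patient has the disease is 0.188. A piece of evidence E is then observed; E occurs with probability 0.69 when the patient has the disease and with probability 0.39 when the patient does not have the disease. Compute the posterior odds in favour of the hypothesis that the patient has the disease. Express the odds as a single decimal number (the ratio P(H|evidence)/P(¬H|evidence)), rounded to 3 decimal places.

Prior odds = 0.188/(1−0.188) = 0.23153. In log-odds, ln(0.23153) = -1.4631.
Add log likelihood ratio: ln(1.7692) = 0.57054.
Posterior log-odds = -0.89251, so posterior odds = exp(-0.89251) = 0.40962.

Posterior odds ≈ 0.410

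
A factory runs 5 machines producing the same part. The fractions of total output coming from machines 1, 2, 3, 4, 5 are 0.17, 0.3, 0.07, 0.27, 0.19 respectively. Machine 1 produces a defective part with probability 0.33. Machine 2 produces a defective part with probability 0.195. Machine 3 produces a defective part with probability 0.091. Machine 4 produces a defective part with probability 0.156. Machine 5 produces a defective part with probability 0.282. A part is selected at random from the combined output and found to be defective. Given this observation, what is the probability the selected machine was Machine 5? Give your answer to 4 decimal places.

Posterior probability ≈ 0.2473

P(defective|M1) = 0.33; P(defective|M2) = 0.195; P(defective|M3) = 0.091; P(defective|M4) = 0.156; P(defective|M5) = 0.282.
Prior × likelihood for each source: 0.17·0.33=0.05610, 0.3·0.195=0.05850, 0.07·0.091=0.006370, 0.27·0.156=0.04212, 0.19·0.282=0.05358. Summing gives P(defective) = 0.21667.
P(Machine 5 | defective) = 0.05358 / 0.21667 = 0.2473.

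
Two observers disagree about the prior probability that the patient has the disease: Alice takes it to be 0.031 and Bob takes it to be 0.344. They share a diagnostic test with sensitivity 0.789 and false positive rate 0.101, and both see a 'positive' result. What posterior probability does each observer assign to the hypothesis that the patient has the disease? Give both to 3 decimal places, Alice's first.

P('+'|H) = 0.789, P('+'|¬H) = 0.101.
Alice: numerator 0.789·0.031 = 0.024459; evidence = 0.024459+0.101·0.969 = 0.12233; posterior = 0.200.
Bob: numerator 0.789·0.344 = 0.27142; evidence = 0.27142+0.101·0.656 = 0.33767; posterior = 0.804.

Alice: 0.200; Bob: 0.804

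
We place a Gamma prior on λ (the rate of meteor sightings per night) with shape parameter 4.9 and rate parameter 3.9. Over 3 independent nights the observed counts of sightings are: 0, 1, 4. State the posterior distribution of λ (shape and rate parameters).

Total count ∑xᵢ = 5 over n = 3 nights.
Gamma is conjugate to the Poisson likelihood: posterior is Gamma(shape = 4.9+5 = 9.9, rate = 3.9+3 = 6.9).

Posterior: Gamma(shape=9.9, rate=6.9)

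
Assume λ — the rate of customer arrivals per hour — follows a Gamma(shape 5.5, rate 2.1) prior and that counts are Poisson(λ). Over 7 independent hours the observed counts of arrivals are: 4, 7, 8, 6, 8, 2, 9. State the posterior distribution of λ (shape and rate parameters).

Posterior: Gamma(shape=49.5, rate=9.1)

The Poisson likelihood adds the total count to the shape and the number of exposure periods to the rate. Here ∑xᵢ = 44 and n = 7, so shape 5.5→49.5 and rate 2.1→9.1.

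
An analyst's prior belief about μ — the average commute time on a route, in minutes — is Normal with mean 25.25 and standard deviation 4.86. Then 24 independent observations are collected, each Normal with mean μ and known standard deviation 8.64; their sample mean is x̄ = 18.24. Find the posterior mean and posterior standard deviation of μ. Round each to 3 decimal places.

Posterior mean ≈ 19.056; posterior SD ≈ 1.658

With known σ, the Normal prior is conjugate. Weight on the data is w = (n/σ²)/(n/σ² + 1/τ₀²) = 0.321502/(0.321502+0.0423377) = 0.88364.
Posterior mean = w·x̄ + (1−w)·μ₀ = 0.88364·18.24 + 0.11636·25.25 = 19.056. Posterior variance = 1/(0.321502+0.0423377) = 2.74846, so SD = 1.658.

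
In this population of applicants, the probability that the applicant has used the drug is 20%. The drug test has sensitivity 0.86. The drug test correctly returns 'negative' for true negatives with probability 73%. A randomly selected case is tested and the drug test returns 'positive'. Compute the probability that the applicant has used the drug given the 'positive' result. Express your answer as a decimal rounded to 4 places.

P(H | E) ≈ 0.4433

Write H for 'the applicant has used the drug'. Prior odds H:¬H = 0.2/0.8 = 0.25000. For the 'positive' outcome, the likelihood ratio is 0.86/0.27 = 3.1852.
Posterior odds = 0.25000 × 3.1852 = 0.79630, so P(H|E) = 0.79630/(1+0.79630) = 0.4433.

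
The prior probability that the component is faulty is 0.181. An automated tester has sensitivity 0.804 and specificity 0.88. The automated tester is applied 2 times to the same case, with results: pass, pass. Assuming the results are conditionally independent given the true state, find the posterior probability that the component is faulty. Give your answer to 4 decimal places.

With H the event that the component is faulty, the joint likelihood of the observed sequence is P(data|H) = 0.196·0.196 = 0.038416 and P(data|¬H) = 0.88·0.88 = 0.77440.
Bayes: P(H|data) = 0.181·0.038416 / (0.181·0.038416 + 0.819·0.77440) = 0.0069533/0.64119 = 0.0108.

Posterior P(H) ≈ 0.0108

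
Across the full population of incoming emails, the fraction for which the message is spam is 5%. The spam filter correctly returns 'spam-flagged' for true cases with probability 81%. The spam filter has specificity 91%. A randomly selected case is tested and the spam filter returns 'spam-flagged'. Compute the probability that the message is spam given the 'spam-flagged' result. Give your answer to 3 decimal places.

Write H for 'the message is spam'. Prior odds H:¬H = 0.05/0.95 = 0.052632. For the 'spam-flagged' outcome, the likelihood ratio is 0.81/0.09 = 9.0000.
Posterior odds = 0.052632 × 9.0000 = 0.47368, so P(H|E) = 0.47368/(1+0.47368) = 0.321.

P(H | E) ≈ 0.321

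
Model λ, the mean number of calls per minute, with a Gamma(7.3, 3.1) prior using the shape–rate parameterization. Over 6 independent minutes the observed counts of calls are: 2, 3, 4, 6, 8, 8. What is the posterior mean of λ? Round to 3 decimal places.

The Poisson likelihood adds the total count to the shape and the number of exposure periods to the rate. Here ∑xᵢ = 31 and n = 6, so shape 7.3→38.3 and rate 3.1→9.1.
Posterior mean = shape/rate = 38.3/9.1 = 4.209.

Posterior mean ≈ 4.209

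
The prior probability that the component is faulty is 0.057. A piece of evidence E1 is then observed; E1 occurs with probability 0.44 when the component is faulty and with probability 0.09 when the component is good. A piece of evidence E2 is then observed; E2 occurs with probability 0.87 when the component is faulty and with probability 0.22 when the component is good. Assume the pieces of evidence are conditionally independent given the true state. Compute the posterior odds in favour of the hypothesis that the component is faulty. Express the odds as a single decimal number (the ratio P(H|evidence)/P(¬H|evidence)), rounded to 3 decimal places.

Prior odds = 0.057/(1−0.057) = 0.060445.
Likelihood ratio for E1 = 0.44/0.09 = 4.8889.
Likelihood ratio for E2 = 0.87/0.22 = 3.9545.
Posterior odds = prior odds × LR₁ × LR₂ = 1.1686.

Posterior odds ≈ 1.169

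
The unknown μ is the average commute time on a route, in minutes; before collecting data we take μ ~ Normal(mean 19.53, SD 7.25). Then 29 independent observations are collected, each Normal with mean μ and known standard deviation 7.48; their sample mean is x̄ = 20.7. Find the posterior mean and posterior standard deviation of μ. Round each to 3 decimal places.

Prior precision 1/τ₀² = 1/7.25² = 0.0190250; data precision n/σ² = 29/7.48² = 0.518316.
Posterior precision = 0.0190250 + 0.518316 = 0.537341, giving posterior SD = 1/√0.537341 = 1.364.
Posterior mean = (0.0190250·19.53 + 0.518316·20.7) / 0.537341 = 20.659.

Posterior mean ≈ 20.659; posterior SD ≈ 1.364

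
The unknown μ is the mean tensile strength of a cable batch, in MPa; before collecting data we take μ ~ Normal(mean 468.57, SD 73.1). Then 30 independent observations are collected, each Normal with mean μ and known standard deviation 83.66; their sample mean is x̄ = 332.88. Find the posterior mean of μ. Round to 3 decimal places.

Posterior mean ≈ 338.556

With known σ, the Normal prior is conjugate. Weight on the data is w = (n/σ²)/(n/σ² + 1/τ₀²) = 0.00428633/(0.00428633+0.00018714) = 0.95817.
Posterior mean = w·x̄ + (1−w)·μ₀ = 0.95817·332.88 + 0.041833·468.57 = 338.556.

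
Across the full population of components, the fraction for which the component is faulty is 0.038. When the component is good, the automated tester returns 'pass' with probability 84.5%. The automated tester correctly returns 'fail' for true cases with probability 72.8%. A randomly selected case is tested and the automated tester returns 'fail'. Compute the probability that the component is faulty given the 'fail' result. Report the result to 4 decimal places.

Write H for 'the component is faulty'. Prior odds H:¬H = 0.038/0.962 = 0.039501. For the 'fail' outcome, the likelihood ratio is 0.728/0.155 = 4.6968.
Posterior odds = 0.039501 × 4.6968 = 0.18553, so P(H|E) = 0.18553/(1+0.18553) = 0.1565.

P(H | E) ≈ 0.1565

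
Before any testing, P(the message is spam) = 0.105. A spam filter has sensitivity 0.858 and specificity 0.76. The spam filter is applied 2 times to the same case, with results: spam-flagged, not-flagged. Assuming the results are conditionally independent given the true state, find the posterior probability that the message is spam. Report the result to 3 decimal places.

Posterior P(H) ≈ 0.073

Let H be the event that the message is spam; start with P(H) = 0.105. P('spam-flagged'|H) = 0.858, P('spam-flagged'|¬H) = 0.24.
Update on result 1 ('spam-flagged'): P(H) ← 0.858·0.1050 / (0.858·0.1050 + 0.24·0.8950) = 0.090090/0.30489 = 0.2955.
Update on result 2 ('not-flagged'): P(H) ← 0.142·0.2955 / (0.142·0.2955 + 0.76·0.7045) = 0.041959/0.57739 = 0.0727.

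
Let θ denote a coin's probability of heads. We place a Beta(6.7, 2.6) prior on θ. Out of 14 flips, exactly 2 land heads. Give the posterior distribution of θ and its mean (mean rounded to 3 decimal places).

Posterior: Beta(8.7, 14.6); mean ≈ 0.373

Observing 2 successes and 12 failures updates Beta(6.7, 2.6) by adding the success and failure counts to the two shape parameters: α = 6.7+2 = 8.7, β = 2.6+12 = 14.6.
Posterior mean = α/(α+β) = 8.7/23.3 = 0.373.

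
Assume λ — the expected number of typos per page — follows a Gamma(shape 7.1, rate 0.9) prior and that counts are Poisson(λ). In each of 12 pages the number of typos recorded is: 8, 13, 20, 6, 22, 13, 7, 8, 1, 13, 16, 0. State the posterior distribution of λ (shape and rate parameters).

The Poisson likelihood adds the total count to the shape and the number of exposure periods to the rate. Here ∑xᵢ = 127 and n = 12, so shape 7.1→134.1 and rate 0.9→12.9.

Posterior: Gamma(shape=134.1, rate=12.9)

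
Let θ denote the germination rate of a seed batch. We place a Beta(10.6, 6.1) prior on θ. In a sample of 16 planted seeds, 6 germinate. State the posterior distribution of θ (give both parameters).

Observing 6 successes and 10 failures updates Beta(10.6, 6.1) by adding the success and failure counts to the two shape parameters: α = 10.6+6 = 16.6, β = 6.1+10 = 16.1.

Posterior: Beta(16.6, 16.1)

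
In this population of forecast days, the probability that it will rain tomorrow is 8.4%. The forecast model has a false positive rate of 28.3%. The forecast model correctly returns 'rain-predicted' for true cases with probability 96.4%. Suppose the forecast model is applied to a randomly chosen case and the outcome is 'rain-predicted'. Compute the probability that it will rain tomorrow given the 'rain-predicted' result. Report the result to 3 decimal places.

Write H for 'it will rain tomorrow'. Prior odds H:¬H = 0.084/0.916 = 0.091703. For the 'rain-predicted' outcome, the likelihood ratio is 0.964/0.283 = 3.4064.
Posterior odds = 0.091703 × 3.4064 = 0.31237, so P(H|E) = 0.31237/(1+0.31237) = 0.238.

P(H | E) ≈ 0.238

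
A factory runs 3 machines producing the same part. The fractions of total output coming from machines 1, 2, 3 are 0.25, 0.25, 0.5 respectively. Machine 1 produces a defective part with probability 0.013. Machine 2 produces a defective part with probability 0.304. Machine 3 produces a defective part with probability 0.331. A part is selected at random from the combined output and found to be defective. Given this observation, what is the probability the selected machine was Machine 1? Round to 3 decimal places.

Posterior probability ≈ 0.013

Tabulate prior·likelihood by source: [1] prior 0.25, lik 0.013, product 0.003250; [2] prior 0.25, lik 0.304, product 0.07600; [3] prior 0.5, lik 0.331, product 0.1655.
Normalizing constant = 0.24475; the posterior for Machine 1 is its product over the sum, 0.003250/0.24475 = 0.013.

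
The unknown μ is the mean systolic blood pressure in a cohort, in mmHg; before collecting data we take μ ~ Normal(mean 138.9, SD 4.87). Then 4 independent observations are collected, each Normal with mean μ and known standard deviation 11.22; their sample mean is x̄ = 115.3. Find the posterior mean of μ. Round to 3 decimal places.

Posterior mean ≈ 128.758

Prior precision 1/τ₀² = 1/4.87² = 0.0421640; data precision n/σ² = 4/11.22² = 0.0317742.
Posterior precision = 0.0421640 + 0.0317742 = 0.0739382.
Posterior mean = (0.0421640·138.9 + 0.0317742·115.3) / 0.0739382 = 128.758.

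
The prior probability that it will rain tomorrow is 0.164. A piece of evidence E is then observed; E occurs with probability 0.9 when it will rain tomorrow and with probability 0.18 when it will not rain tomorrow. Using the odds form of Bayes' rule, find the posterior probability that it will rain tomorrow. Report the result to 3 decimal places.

Prior odds = 0.164/(1−0.164) = 0.19617. In log-odds, ln(0.19617) = -1.6288.
Add log likelihood ratio: ln(5.0000) = 1.6094.
Posterior log-odds = -0.019324, so posterior odds = exp(-0.019324) = 0.98086. Converting, P(H|E) = 0.98086/1.9809 = 0.495.

Posterior probability ≈ 0.495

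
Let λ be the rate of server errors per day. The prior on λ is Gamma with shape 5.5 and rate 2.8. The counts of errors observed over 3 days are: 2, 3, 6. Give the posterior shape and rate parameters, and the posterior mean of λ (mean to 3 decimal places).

The Poisson likelihood adds the total count to the shape and the number of exposure periods to the rate. Here ∑xᵢ = 11 and n = 3, so shape 5.5→16.5 and rate 2.8→5.8.
E[λ | data] = 16.5/5.8 = 2.845.

Posterior: Gamma(shape=16.5, rate=5.8); mean ≈ 2.845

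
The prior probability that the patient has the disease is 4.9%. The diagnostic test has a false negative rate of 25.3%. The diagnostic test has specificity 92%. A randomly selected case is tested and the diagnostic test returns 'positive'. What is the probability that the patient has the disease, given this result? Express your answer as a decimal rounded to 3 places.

P(H | E) ≈ 0.325

Let H be the event that the patient has the disease. P(H) = 0.049, so P(¬H) = 0.951. With E the 'positive' result, P(E|H) = 0.747 and P(E|¬H) = 0.08.
P(E) = 0.747·0.049 + 0.08·0.951 = 0.036603 + 0.076080 = 0.11268.
By Bayes' theorem, P(H|E) = 0.036603 / 0.11268 = 0.325.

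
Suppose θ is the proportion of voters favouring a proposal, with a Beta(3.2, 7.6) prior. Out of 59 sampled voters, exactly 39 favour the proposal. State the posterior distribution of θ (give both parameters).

Posterior: Beta(42.2, 27.6)

The binomial likelihood is conjugate to the Beta prior: with 39 successes and 20 failures, the posterior is Beta(3.2+39, 7.6+20) = Beta(42.2, 27.6).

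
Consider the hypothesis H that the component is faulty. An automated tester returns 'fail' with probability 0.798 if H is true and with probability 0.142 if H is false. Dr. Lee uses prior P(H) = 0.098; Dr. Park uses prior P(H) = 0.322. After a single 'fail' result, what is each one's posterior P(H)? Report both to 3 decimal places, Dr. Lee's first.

Dr. Lee: 0.379; Dr. Park: 0.727

The likelihood ratio for a 'fail' result is 0.798/0.142 = 5.6197.
Dr. Lee: prior odds 0.098/0.902 = 0.10865; posterior odds 0.61057; posterior probability 0.379.
Dr. Park: prior odds 0.322/0.678 = 0.47493; posterior odds 2.6690; posterior probability 0.727.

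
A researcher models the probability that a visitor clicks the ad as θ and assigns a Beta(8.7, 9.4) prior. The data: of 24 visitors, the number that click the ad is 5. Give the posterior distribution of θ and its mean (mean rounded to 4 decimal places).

Posterior: Beta(13.7, 28.4); mean ≈ 0.3254

The binomial likelihood is conjugate to the Beta prior: with 5 successes and 19 failures, the posterior is Beta(8.7+5, 9.4+19) = Beta(13.7, 28.4).
E[θ | data] = 13.7/(13.7+28.4) = 0.3254.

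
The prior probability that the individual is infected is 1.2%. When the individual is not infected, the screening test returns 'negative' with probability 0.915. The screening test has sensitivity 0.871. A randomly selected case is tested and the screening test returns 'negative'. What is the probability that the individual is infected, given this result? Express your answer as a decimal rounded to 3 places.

Write H for 'the individual is infected'. Prior odds H:¬H = 0.012/0.988 = 0.012146. For the 'negative' outcome, the likelihood ratio is 0.129/0.915 = 0.14098.
Posterior odds = 0.012146 × 0.14098 = 0.0017124, so P(H|E) = 0.0017124/(1+0.0017124) = 0.002.

P(H | E) ≈ 0.002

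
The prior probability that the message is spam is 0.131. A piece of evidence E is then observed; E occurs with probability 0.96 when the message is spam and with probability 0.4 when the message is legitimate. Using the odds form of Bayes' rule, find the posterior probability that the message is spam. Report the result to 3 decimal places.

Posterior probability ≈ 0.266

Prior odds = 0.131/(1−0.131) = 0.15075. In log-odds, ln(0.15075) = -1.8921.
Add log likelihood ratio: ln(2.4000) = 0.87547.
Posterior log-odds = -1.0167, so posterior odds = exp(-1.0167) = 0.36180. Converting, P(H|E) = 0.36180/1.3618 = 0.266.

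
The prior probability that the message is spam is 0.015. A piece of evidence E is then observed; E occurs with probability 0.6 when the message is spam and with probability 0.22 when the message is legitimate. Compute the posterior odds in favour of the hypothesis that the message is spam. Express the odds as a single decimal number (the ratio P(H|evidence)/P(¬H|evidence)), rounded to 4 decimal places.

Prior odds = 0.015/(1−0.015) = 0.015228.
Likelihood ratio for E = 0.6/0.22 = 2.7273.
Posterior odds = prior odds × LR = 0.041532.

Posterior odds ≈ 0.0415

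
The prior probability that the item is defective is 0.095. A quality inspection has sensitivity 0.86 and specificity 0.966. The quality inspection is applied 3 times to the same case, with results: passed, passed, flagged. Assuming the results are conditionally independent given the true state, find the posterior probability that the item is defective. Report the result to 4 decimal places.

Posterior P(H) ≈ 0.0528

With H the event that the item is defective, the joint likelihood of the observed sequence is P(data|H) = 0.14·0.14·0.86 = 0.016856 and P(data|¬H) = 0.966·0.966·0.034 = 0.031727.
Bayes: P(H|data) = 0.095·0.016856 / (0.095·0.016856 + 0.905·0.031727) = 0.0016013/0.030315 = 0.0528.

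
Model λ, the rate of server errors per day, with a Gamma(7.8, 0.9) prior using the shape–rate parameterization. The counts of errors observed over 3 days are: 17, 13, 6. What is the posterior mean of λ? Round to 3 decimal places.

Posterior mean ≈ 11.231

Total count ∑xᵢ = 36 over n = 3 days.
Gamma is conjugate to the Poisson likelihood: posterior is Gamma(shape = 7.8+36 = 43.8, rate = 0.9+3 = 3.9).
Posterior mean = shape/rate = 43.8/3.9 = 11.231.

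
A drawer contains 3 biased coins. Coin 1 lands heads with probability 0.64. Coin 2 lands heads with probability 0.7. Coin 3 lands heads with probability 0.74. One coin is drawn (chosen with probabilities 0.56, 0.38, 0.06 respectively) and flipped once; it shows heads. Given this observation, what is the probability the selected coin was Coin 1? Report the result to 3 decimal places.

Posterior probability ≈ 0.536

Tabulate prior·likelihood by source: [1] prior 0.56, lik 0.64, product 0.3584; [2] prior 0.38, lik 0.7, product 0.2660; [3] prior 0.06, lik 0.74, product 0.04440.
Normalizing constant = 0.66880; the posterior for Coin 1 is its product over the sum, 0.3584/0.66880 = 0.536.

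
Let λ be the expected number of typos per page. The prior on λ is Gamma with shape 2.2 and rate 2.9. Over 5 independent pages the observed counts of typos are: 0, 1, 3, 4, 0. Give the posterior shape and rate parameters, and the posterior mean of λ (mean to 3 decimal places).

Posterior: Gamma(shape=10.2, rate=7.9); mean ≈ 1.291

Total count ∑xᵢ = 8 over n = 5 pages.
Gamma is conjugate to the Poisson likelihood: posterior is Gamma(shape = 2.2+8 = 10.2, rate = 2.9+5 = 7.9).
E[λ | data] = 10.2/7.9 = 1.291.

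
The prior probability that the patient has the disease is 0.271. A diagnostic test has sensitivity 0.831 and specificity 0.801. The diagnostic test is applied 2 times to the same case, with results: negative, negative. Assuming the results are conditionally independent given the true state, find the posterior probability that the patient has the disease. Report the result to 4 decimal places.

Posterior P(H) ≈ 0.0163

With H the event that the patient has the disease, the joint likelihood of the observed sequence is P(data|H) = 0.169·0.169 = 0.028561 and P(data|¬H) = 0.801·0.801 = 0.64160.
Bayes: P(H|data) = 0.271·0.028561 / (0.271·0.028561 + 0.729·0.64160) = 0.0077400/0.47547 = 0.0163.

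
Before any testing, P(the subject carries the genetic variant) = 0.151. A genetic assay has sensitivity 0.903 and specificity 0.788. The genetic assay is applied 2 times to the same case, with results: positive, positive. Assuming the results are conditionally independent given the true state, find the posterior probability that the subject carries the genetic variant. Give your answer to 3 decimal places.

Posterior P(H) ≈ 0.763

With H the event that the subject carries the genetic variant, the joint likelihood of the observed sequence is P(data|H) = 0.903·0.903 = 0.81541 and P(data|¬H) = 0.212·0.212 = 0.044944.
Bayes: P(H|data) = 0.151·0.81541 / (0.151·0.81541 + 0.849·0.044944) = 0.12313/0.16128 = 0.7634.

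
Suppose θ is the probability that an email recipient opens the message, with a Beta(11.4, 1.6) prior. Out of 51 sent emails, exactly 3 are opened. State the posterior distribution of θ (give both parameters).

Posterior: Beta(14.4, 49.6)

Observing 3 successes and 48 failures updates Beta(11.4, 1.6) by adding the success and failure counts to the two shape parameters: α = 11.4+3 = 14.4, β = 1.6+48 = 49.6.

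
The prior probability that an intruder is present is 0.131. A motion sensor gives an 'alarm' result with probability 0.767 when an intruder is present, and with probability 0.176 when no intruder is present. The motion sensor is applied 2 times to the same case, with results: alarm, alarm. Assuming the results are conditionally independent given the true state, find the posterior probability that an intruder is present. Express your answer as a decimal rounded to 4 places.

Let H be the event that an intruder is present; start with P(H) = 0.131. P('alarm'|H) = 0.767, P('alarm'|¬H) = 0.176.
Update on result 1 ('alarm'): P(H) ← 0.767·0.1310 / (0.767·0.1310 + 0.176·0.8690) = 0.10048/0.25342 = 0.3965.
Update on result 2 ('alarm'): P(H) ← 0.767·0.3965 / (0.767·0.3965 + 0.176·0.6035) = 0.30410/0.41032 = 0.7411.

Posterior P(H) ≈ 0.7411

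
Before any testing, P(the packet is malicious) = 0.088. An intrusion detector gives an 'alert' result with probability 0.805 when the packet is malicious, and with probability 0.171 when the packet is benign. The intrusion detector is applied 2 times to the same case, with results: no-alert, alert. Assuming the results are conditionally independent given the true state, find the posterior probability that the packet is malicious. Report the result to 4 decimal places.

Let H be the event that the packet is malicious; start with P(H) = 0.088. P('alert'|H) = 0.805, P('alert'|¬H) = 0.171.
Update on result 1 ('no-alert'): P(H) ← 0.195·0.0880 / (0.195·0.0880 + 0.829·0.9120) = 0.017160/0.77321 = 0.0222.
Update on result 2 ('alert'): P(H) ← 0.805·0.0222 / (0.805·0.0222 + 0.171·0.9778) = 0.017866/0.18507 = 0.0965.

Posterior P(H) ≈ 0.0965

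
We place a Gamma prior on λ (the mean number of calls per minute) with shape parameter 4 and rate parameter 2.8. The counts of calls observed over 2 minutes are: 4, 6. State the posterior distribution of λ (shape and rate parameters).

Total count ∑xᵢ = 10 over n = 2 minutes.
Gamma is conjugate to the Poisson likelihood: posterior is Gamma(shape = 4+10 = 14, rate = 2.8+2 = 4.8).

Posterior: Gamma(shape=14, rate=4.8)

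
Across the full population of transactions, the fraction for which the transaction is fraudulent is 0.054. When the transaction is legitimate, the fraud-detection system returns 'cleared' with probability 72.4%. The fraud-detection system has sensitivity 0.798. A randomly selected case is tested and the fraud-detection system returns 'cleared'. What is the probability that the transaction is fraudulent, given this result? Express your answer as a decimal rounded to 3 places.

Write H for 'the transaction is fraudulent'. Prior odds H:¬H = 0.054/0.946 = 0.057082. For the 'cleared' outcome, the likelihood ratio is 0.202/0.724 = 0.27901.
Posterior odds = 0.057082 × 0.27901 = 0.015926, so P(H|E) = 0.015926/(1+0.015926) = 0.016.

P(H | E) ≈ 0.016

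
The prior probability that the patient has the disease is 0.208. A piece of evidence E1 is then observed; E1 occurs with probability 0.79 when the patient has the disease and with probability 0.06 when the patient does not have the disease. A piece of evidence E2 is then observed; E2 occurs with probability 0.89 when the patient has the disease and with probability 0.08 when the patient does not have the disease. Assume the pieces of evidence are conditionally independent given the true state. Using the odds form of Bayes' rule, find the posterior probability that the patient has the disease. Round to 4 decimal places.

Prior odds = 0.208/(1−0.208) = 0.26263.
Likelihood ratio for E1 = 0.79/0.06 = 13.167.
Likelihood ratio for E2 = 0.89/0.08 = 11.125.
Posterior odds = prior odds × LR₁ × LR₂ = 38.469.
Posterior probability = odds/(1+odds) = 38.469/39.469 = 0.9747.

Posterior probability ≈ 0.9747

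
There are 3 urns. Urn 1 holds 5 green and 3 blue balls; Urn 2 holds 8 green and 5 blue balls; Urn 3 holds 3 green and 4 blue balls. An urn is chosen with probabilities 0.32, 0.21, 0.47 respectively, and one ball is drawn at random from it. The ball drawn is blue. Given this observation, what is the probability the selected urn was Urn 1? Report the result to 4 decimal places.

Tabulate prior·likelihood by source: [1] prior 0.32, lik 0.375, product 0.1200; [2] prior 0.21, lik 0.3846, product 0.08077; [3] prior 0.47, lik 0.5714, product 0.2686.
Normalizing constant = 0.46934; the posterior for Urn 1 is its product over the sum, 0.1200/0.46934 = 0.2557.

Posterior probability ≈ 0.2557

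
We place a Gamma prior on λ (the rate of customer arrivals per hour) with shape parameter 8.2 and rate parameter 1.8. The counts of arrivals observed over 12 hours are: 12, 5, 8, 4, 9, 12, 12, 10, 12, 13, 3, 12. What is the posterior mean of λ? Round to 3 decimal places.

Posterior mean ≈ 8.710

Total count ∑xᵢ = 112 over n = 12 hours.
Gamma is conjugate to the Poisson likelihood: posterior is Gamma(shape = 8.2+112 = 120.2, rate = 1.8+12 = 13.8).
Posterior mean = shape/rate = 120.2/13.8 = 8.710.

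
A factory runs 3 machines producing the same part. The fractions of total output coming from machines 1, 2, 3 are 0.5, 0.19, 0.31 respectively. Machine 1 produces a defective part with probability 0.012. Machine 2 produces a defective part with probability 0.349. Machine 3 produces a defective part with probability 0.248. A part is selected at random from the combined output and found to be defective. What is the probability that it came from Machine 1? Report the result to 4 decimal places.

Posterior probability ≈ 0.0402

P(defective|M1) = 0.012; P(defective|M2) = 0.349; P(defective|M3) = 0.248.
Prior × likelihood for each source: 0.5·0.012=0.006000, 0.19·0.349=0.06631, 0.31·0.248=0.07688. Summing gives P(defective) = 0.14919.
P(Machine 1 | defective) = 0.006000 / 0.14919 = 0.0402.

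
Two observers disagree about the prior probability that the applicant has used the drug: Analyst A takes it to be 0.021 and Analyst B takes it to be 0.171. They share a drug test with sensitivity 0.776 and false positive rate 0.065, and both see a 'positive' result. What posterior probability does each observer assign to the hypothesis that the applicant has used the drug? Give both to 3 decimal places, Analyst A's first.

Analyst A: 0.204; Analyst B: 0.711

P('+'|H) = 0.776, P('+'|¬H) = 0.065.
Analyst A: numerator 0.776·0.021 = 0.016296; evidence = 0.016296+0.065·0.979 = 0.079931; posterior = 0.204.
Analyst B: numerator 0.776·0.171 = 0.13270; evidence = 0.13270+0.065·0.829 = 0.18658; posterior = 0.711.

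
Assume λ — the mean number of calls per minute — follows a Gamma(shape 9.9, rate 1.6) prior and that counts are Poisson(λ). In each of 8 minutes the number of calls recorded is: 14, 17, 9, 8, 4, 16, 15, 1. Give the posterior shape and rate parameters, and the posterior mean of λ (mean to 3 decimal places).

The Poisson likelihood adds the total count to the shape and the number of exposure periods to the rate. Here ∑xᵢ = 84 and n = 8, so shape 9.9→93.9 and rate 1.6→9.6.
Posterior mean = shape/rate = 93.9/9.6 = 9.781.

Posterior: Gamma(shape=93.9, rate=9.6); mean ≈ 9.781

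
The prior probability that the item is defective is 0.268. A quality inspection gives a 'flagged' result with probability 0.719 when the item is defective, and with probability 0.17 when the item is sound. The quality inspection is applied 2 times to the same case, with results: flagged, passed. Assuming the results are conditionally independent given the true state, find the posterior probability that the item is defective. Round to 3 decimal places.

Posterior P(H) ≈ 0.344

Let H be the event that the item is defective; start with P(H) = 0.268. P('flagged'|H) = 0.719, P('flagged'|¬H) = 0.17.
Update on result 1 ('flagged'): P(H) ← 0.719·0.2680 / (0.719·0.2680 + 0.17·0.7320) = 0.19269/0.31713 = 0.6076.
Update on result 2 ('passed'): P(H) ← 0.281·0.6076 / (0.281·0.6076 + 0.83·0.3924) = 0.17074/0.49642 = 0.3439.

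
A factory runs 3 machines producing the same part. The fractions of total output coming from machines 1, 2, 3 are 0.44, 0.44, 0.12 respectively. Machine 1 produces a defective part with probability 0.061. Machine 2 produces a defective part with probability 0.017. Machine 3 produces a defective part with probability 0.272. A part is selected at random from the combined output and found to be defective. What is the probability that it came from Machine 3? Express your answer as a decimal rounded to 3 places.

Tabulate prior·likelihood by source: [1] prior 0.44, lik 0.061, product 0.02684; [2] prior 0.44, lik 0.017, product 0.007480; [3] prior 0.12, lik 0.272, product 0.03264.
Normalizing constant = 0.066960; the posterior for Machine 3 is its product over the sum, 0.03264/0.066960 = 0.487.

Posterior probability ≈ 0.487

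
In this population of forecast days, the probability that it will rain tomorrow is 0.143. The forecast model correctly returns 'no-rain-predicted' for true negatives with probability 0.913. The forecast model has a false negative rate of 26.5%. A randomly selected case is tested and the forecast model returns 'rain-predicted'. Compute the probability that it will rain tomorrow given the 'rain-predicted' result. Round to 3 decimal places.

P(H | E) ≈ 0.585

Let H be the event that it will rain tomorrow. P(H) = 0.143, so P(¬H) = 0.857. With E the 'rain-predicted' result, P(E|H) = 0.735 and P(E|¬H) = 0.087.
P(E) = 0.735·0.143 + 0.087·0.857 = 0.10510 + 0.074559 = 0.17966.
By Bayes' theorem, P(H|E) = 0.10510 / 0.17966 = 0.585.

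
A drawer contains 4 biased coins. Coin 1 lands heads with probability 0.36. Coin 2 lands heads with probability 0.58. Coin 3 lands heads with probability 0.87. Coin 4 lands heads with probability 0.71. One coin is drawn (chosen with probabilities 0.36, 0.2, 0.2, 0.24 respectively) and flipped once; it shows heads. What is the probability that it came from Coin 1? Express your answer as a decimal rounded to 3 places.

P(heads|C1) = 0.36; P(heads|C2) = 0.58; P(heads|C3) = 0.87; P(heads|C4) = 0.71.
Prior × likelihood for each source: 0.36·0.36=0.1296, 0.2·0.58=0.1160, 0.2·0.87=0.1740, 0.24·0.71=0.1704. Summing gives P(heads) = 0.59000.
P(Coin 1 | heads) = 0.1296 / 0.59000 = 0.220.

Posterior probability ≈ 0.220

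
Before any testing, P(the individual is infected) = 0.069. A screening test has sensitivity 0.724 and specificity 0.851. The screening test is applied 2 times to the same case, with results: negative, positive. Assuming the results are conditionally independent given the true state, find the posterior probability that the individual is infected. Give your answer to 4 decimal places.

Let H be the event that the individual is infected; start with P(H) = 0.069. P('positive'|H) = 0.724, P('positive'|¬H) = 0.149.
Update on result 1 ('negative'): P(H) ← 0.276·0.0690 / (0.276·0.0690 + 0.851·0.9310) = 0.019044/0.81132 = 0.0235.
Update on result 2 ('positive'): P(H) ← 0.724·0.0235 / (0.724·0.0235 + 0.149·0.9765) = 0.016994/0.16250 = 0.1046.

Posterior P(H) ≈ 0.1046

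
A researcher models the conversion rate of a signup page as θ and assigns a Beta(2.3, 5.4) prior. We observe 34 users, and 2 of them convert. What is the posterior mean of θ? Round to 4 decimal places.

Posterior mean ≈ 0.1031

Observing 2 successes and 32 failures updates Beta(2.3, 5.4) by adding the success and failure counts to the two shape parameters: α = 2.3+2 = 4.3, β = 5.4+32 = 37.4.
Posterior mean = α/(α+β) = 4.3/41.7 = 0.1031.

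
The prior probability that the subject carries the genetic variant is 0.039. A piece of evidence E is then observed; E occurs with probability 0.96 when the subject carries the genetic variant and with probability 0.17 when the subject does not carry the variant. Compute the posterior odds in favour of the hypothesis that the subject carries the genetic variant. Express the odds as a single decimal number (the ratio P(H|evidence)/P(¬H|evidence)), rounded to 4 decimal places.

Prior odds = 0.039/(1−0.039) = 0.040583. In log-odds, ln(0.040583) = -3.2044.
Add log likelihood ratio: ln(5.6471) = 1.7311.
Posterior log-odds = -1.4733, so posterior odds = exp(-1.4733) = 0.22917.

Posterior odds ≈ 0.2292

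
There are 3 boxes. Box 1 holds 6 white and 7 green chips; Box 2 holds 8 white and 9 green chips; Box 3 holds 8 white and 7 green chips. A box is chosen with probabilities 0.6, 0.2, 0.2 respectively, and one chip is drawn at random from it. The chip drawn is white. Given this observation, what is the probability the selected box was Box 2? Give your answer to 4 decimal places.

Posterior probability ≈ 0.1970

P(white|Box 1) = 0.4615; P(white|Box 2) = 0.4706; P(white|Box 3) = 0.5333.
Prior × likelihood for each source: 0.6·0.4615=0.2769, 0.2·0.4706=0.09412, 0.2·0.5333=0.1067. Summing gives P(white) = 0.47771.
P(Box 2 | white) = 0.09412 / 0.47771 = 0.1970.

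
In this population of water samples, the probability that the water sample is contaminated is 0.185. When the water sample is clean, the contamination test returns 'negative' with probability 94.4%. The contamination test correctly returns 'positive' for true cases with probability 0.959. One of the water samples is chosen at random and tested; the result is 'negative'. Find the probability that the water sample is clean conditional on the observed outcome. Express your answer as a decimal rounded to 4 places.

Write H for 'the water sample is contaminated'. Prior odds H:¬H = 0.185/0.815 = 0.22699. For the 'negative' outcome, the likelihood ratio is 0.041/0.944 = 0.043432.
Posterior odds = 0.22699 × 0.043432 = 0.0098588, so P(H|E) = 0.0098588/(1+0.0098588) = 0.0098. Then P(¬H|E) = 1 − 0.0098 = 0.9902.

P(¬H | E) ≈ 0.9902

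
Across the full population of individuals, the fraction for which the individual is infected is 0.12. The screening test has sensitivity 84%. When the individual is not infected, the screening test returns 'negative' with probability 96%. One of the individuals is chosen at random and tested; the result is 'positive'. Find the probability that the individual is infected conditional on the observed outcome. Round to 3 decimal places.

Write H for 'the individual is infected'. Prior odds H:¬H = 0.12/0.88 = 0.13636. For the 'positive' outcome, the likelihood ratio is 0.84/0.04 = 21.000.
Posterior odds = 0.13636 × 21.000 = 2.8636, so P(H|E) = 2.8636/(1+2.8636) = 0.741.

P(H | E) ≈ 0.741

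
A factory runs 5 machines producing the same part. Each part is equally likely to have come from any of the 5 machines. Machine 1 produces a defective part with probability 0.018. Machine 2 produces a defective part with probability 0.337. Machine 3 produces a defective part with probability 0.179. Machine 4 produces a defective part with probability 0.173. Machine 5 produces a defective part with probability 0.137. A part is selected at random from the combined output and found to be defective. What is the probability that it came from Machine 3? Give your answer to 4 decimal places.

Posterior probability ≈ 0.2121

P(defective|M1) = 0.018; P(defective|M2) = 0.337; P(defective|M3) = 0.179; P(defective|M4) = 0.173; P(defective|M5) = 0.137.
Prior × likelihood for each source: 0.2·0.018=0.003600, 0.2·0.337=0.06740, 0.2·0.179=0.03580, 0.2·0.173=0.03460, 0.2·0.137=0.02740. Summing gives P(defective) = 0.16880.
P(Machine 3 | defective) = 0.03580 / 0.16880 = 0.2121.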